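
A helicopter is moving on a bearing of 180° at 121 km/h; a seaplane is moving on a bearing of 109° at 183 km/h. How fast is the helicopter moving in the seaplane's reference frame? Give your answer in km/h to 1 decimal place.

183.6 km/h

Taking east as x and north as y: helicopter velocity = (0.000, -121.000) km/h; seaplane velocity = (173.030, -59.579) km/h.
Velocity of helicopter relative to seaplane = (0.000, -121.000) − (173.030, -59.579) = (-173.030, -61.421) km/h.
Magnitude = |(-173.030, -61.421)| = 183.608 km/h.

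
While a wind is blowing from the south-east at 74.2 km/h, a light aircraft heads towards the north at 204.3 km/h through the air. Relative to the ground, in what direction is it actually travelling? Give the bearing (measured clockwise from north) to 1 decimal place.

348.5°

Taking east as x and north as y: velocity relative to the air = (0.000, 204.300) km/h; the air relative to ground = (-52.467, 52.467) km/h.
Velocity relative to ground = (0.000, 204.300) + (-52.467, 52.467) = (-52.467, 256.767) km/h.
Bearing = atan2(-52.47, 256.77) = 348.45° clockwise from north.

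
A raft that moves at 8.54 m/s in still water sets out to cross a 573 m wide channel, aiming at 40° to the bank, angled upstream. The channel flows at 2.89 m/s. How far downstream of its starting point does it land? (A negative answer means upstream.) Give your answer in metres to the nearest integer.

Perpendicular speed = 5.489 m/s; crossing time = 573 / 5.489 = 104.383 s.
Net downstream speed = -3.652 m/s.
Drift = -3.652 × 104.383 = -381.208 m (upstream).

-381 m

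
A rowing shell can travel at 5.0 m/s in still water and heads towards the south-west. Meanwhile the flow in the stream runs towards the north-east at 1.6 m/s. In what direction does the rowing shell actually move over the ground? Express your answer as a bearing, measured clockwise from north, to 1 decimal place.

Taking east as x and north as y: velocity relative to the water = (-3.536, -3.536) m/s; the water relative to ground = (1.131, 1.131) m/s.
Velocity relative to ground = (-3.536, -3.536) + (1.131, 1.131) = (-2.404, -2.404) m/s.
Bearing = atan2(-2.40, -2.40) = 225.00° clockwise from north.

225.0°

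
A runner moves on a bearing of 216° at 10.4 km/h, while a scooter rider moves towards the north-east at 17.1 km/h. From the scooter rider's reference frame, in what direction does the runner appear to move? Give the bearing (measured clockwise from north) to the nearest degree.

222°

Taking east as x and north as y: runner velocity = (-6.113, -8.414) km/h; scooter rider velocity = (12.092, 12.092) km/h.
Velocity of runner relative to scooter rider = (-6.113, -8.414) − (12.092, 12.092) = (-18.204, -20.505) km/h.
Bearing = atan2(-18.20, -20.51) = 221.60° clockwise from north.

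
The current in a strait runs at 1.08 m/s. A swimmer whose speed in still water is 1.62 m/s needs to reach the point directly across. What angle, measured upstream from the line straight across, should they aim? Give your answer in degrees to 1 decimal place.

To cancel the current, the upstream component of the swimmer's velocity must equal the flow: 1.62 sin θ = 1.08.
sin θ = 1.08 / 1.62 = 0.6667.
θ = arcsin(0.6667) = 41.810°.

41.8°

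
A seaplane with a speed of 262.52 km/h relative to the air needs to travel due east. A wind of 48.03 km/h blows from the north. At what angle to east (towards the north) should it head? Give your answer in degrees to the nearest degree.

11°

The wind pushes perpendicular to the desired track; the heading must have a component into the wind equal to 48.03 km/h: 262.52 sin θ = 48.03.
sin θ = 0.1830, so θ = 10.542°.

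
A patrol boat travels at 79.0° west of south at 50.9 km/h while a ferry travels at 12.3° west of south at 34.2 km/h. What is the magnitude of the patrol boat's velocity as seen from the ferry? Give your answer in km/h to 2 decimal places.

48.82 km/h

Taking east as x and north as y: patrol boat velocity = (-49.965, -9.712) km/h; ferry velocity = (-7.286, -33.415) km/h.
Velocity of patrol boat relative to ferry = (-49.965, -9.712) − (-7.286, -33.415) = (-42.679, 23.703) km/h.
Magnitude = |(-42.679, 23.703)| = 48.819 km/h.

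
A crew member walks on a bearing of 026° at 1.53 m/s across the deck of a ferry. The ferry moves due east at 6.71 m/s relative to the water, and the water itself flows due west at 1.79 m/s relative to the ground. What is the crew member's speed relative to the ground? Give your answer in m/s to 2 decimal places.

In east/north components (m/s): crew member relative to ferry = (0.671, 1.375); ferry relative to water = (6.710, 0.000); water relative to ground = (-1.790, 0.000).
Sum = (5.591, 1.375) m/s.
Speed = |(5.591, 1.375)| = 5.757 m/s.

5.76 m/s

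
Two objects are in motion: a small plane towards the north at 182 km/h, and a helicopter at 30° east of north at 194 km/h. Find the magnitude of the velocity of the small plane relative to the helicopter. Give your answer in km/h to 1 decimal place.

98.0 km/h

Taking east as x and north as y: small plane velocity = (0.000, 182.000) km/h; helicopter velocity = (97.000, 168.009) km/h.
Velocity of small plane relative to helicopter = (0.000, 182.000) − (97.000, 168.009) = (-97.000, 13.991) km/h.
Magnitude = |(-97.000, 13.991)| = 98.004 km/h.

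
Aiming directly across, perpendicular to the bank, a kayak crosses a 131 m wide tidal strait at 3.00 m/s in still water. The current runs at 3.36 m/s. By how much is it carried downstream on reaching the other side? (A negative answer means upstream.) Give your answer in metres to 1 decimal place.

146.7 m

Perpendicular speed = 3.000 m/s; crossing time = 131 / 3.000 = 43.667 s.
Net downstream speed = 3.360 m/s.
Drift = 3.360 × 43.667 = 146.720 m (downstream).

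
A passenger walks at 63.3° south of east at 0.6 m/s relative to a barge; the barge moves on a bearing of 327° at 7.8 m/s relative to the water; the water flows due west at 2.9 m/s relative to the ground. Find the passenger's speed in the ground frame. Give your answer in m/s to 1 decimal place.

9.1 m/s

In east/north components (m/s): passenger relative to barge = (0.270, -0.536); barge relative to water = (-4.248, 6.542); water relative to ground = (-2.900, 0.000).
Sum = (-6.879, 6.006) m/s.
Speed = |(-6.879, 6.006)| = 9.131 m/s.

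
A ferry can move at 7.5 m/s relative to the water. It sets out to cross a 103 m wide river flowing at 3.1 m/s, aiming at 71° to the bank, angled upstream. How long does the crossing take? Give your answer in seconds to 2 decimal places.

14.52 s

The component of the ferry's velocity perpendicular to the bank is 7.5 × sin 71° = 7.091 m/s.
Only the cross-stream component determines the crossing time; the current contributes nothing perpendicular to the bank.
Time = 103 / 7.091 = 14.525 s.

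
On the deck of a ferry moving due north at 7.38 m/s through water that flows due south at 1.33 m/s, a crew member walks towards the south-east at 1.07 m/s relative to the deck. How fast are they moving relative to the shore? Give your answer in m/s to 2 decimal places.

In east/north components (m/s): crew member relative to ferry = (0.757, -0.757); ferry relative to water = (0.000, 7.380); water relative to ground = (0.000, -1.330).
Sum = (0.757, 5.293) m/s.
Speed = |(0.757, 5.293)| = 5.347 m/s.

5.35 m/s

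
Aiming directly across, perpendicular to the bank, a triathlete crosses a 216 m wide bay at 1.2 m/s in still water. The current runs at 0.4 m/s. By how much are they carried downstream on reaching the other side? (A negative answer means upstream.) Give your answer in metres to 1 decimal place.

72.0 m

Perpendicular speed = 1.200 m/s; crossing time = 216 / 1.200 = 180.000 s.
Net downstream speed = 0.400 m/s.
Drift = 0.400 × 180.000 = 72.000 m (downstream).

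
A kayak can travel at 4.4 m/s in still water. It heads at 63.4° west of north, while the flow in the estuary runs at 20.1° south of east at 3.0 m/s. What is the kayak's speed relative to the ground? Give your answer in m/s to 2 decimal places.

Taking east as x and north as y: velocity relative to the water = (-3.934, 1.970) m/s; the water relative to ground = (2.817, -1.031) m/s.
Velocity relative to ground = (-3.934, 1.970) + (2.817, -1.031) = (-1.117, 0.939) m/s.
Speed = |(-1.117, 0.939)| = 1.459 m/s.

1.46 m/s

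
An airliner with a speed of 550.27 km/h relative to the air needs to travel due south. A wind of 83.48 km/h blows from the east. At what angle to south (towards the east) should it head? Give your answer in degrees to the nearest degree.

9°

The wind pushes perpendicular to the desired track; the heading must have a component into the wind equal to 83.48 km/h: 550.27 sin θ = 83.48.
sin θ = 0.1517, so θ = 8.726°.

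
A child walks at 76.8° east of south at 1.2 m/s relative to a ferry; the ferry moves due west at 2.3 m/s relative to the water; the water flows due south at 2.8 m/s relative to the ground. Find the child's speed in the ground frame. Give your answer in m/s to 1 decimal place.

3.3 m/s

In east/north components (m/s): child relative to ferry = (1.168, -0.274); ferry relative to water = (-2.300, 0.000); water relative to ground = (0.000, -2.800).
Sum = (-1.132, -3.074) m/s.
Speed = |(-1.132, -3.074)| = 3.276 m/s.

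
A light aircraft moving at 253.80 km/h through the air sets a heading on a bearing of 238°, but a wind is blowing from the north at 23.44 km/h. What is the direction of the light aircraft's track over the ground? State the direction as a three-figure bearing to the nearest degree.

234°

Taking east as x and north as y: velocity relative to the air = (-215.235, -134.494) km/h; the air relative to ground = (0.000, -23.440) km/h.
Velocity relative to ground = (-215.235, -134.494) + (0.000, -23.440) = (-215.235, -157.934) km/h.
Bearing = atan2(-215.23, -157.93) = 233.73° clockwise from north.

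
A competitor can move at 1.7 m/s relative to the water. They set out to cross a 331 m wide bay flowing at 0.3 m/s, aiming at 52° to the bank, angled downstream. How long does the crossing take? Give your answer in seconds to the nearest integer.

247 s

The component of the competitor's velocity perpendicular to the bank is 1.7 × sin 52° = 1.340 m/s.
The flow acts along the bank and has no component across it.
Time = 331 / 1.340 = 247.085 s.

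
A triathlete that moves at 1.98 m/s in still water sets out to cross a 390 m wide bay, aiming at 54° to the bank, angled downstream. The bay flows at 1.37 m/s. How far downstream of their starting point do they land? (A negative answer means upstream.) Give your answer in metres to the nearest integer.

617 m

Perpendicular speed = 1.602 m/s; crossing time = 390 / 1.602 = 243.468 s.
Net downstream speed = 2.534 m/s.
Drift = 2.534 × 243.468 = 616.903 m (downstream).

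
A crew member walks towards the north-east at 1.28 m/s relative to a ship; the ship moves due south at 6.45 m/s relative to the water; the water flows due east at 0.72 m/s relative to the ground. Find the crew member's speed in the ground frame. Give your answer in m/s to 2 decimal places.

5.78 m/s

In east/north components (m/s): crew member relative to ship = (0.905, 0.905); ship relative to water = (0.000, -6.450); water relative to ground = (0.720, 0.000).
Sum = (1.625, -5.545) m/s.
Speed = |(1.625, -5.545)| = 5.778 m/s.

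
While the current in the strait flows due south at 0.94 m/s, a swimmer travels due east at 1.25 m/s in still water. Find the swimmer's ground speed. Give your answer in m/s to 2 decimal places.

Taking east as x and north as y: velocity relative to the water = (1.250, 0.000) m/s; the water relative to ground = (0.000, -0.940) m/s.
Velocity relative to ground = (1.250, 0.000) + (0.000, -0.940) = (1.250, -0.940) m/s.
Speed = |(1.250, -0.940)| = 1.564 m/s.

1.56 m/s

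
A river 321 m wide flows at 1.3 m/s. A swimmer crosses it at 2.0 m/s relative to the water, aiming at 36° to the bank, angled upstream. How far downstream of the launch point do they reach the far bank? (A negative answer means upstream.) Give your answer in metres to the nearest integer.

-87 m

Perpendicular speed = 1.176 m/s; crossing time = 321 / 1.176 = 273.059 s.
Net downstream speed = -0.318 m/s.
Drift = -0.318 × 273.059 = -86.842 m (upstream).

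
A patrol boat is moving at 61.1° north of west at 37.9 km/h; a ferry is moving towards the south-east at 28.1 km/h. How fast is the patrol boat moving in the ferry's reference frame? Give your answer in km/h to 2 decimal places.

Taking east as x and north as y: patrol boat velocity = (-18.316, 33.180) km/h; ferry velocity = (19.870, -19.870) km/h.
Velocity of patrol boat relative to ferry = (-18.316, 33.180) − (19.870, -19.870) = (-38.186, 53.050) km/h.
Magnitude = |(-38.186, 53.050)| = 65.364 km/h.

65.36 km/h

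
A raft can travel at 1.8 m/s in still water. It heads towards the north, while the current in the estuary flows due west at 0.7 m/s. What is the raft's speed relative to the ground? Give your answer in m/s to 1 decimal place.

Taking east as x and north as y: velocity relative to the water = (0.000, 1.800) m/s; the water relative to ground = (-0.700, 0.000) m/s.
Velocity relative to ground = (0.000, 1.800) + (-0.700, 0.000) = (-0.700, 1.800) m/s.
Speed = |(-0.700, 1.800)| = 1.931 m/s.

1.9 m/s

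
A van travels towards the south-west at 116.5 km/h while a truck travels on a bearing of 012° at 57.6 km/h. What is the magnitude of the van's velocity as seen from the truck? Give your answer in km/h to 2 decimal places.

167.77 km/h

Taking east as x and north as y: van velocity = (-82.378, -82.378) km/h; truck velocity = (11.976, 56.341) km/h.
Velocity of van relative to truck = (-82.378, -82.378) − (11.976, 56.341) = (-94.354, -138.719) km/h.
Magnitude = |(-94.354, -138.719)| = 167.767 km/h.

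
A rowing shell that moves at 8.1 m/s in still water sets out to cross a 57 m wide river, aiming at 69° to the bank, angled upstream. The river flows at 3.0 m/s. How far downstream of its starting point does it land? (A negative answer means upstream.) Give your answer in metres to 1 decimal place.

0.7 m

Perpendicular speed = 7.562 m/s; crossing time = 57 / 7.562 = 7.538 s.
Net downstream speed = 0.097 m/s.
Drift = 0.097 × 7.538 = 0.733 m (downstream).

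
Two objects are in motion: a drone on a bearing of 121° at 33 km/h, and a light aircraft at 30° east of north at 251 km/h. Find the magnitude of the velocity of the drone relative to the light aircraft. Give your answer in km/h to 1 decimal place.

Taking east as x and north as y: drone velocity = (28.287, -16.996) km/h; light aircraft velocity = (125.500, 217.372) km/h.
Velocity of drone relative to light aircraft = (28.287, -16.996) − (125.500, 217.372) = (-97.213, -234.369) km/h.
Magnitude = |(-97.213, -234.369)| = 253.730 km/h.

253.7 km/h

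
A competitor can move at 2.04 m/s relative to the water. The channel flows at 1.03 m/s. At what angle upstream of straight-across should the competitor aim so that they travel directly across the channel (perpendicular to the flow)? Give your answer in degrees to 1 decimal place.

To cancel the current, the upstream component of the competitor's velocity must equal the flow: 2.04 sin θ = 1.03.
sin θ = 1.03 / 2.04 = 0.5049.
θ = arcsin(0.5049) = 30.325°.

30.3°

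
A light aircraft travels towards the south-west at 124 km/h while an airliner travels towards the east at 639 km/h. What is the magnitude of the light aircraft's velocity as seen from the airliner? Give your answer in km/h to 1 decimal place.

Taking east as x and north as y: light aircraft velocity = (-87.681, -87.681) km/h; airliner velocity = (639.000, 0.000) km/h.
Velocity of light aircraft relative to airliner = (-87.681, -87.681) − (639.000, 0.000) = (-726.681, -87.681) km/h.
Magnitude = |(-726.681, -87.681)| = 731.952 km/h.

732.0 km/h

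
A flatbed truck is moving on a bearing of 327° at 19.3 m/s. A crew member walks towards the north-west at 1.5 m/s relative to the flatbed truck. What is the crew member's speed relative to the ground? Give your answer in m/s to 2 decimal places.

20.77 m/s

Taking east as x and north as y: flatbed truck velocity = (-10.512, 16.186) m/s; crew member velocity relative to flatbed truck = (-1.061, 1.061) m/s.
Velocity relative to ground = (-10.512, 16.186) + (-1.061, 1.061) = (-11.572, 17.247) m/s.
Speed = |(-11.572, 17.247)| = 20.770 m/s.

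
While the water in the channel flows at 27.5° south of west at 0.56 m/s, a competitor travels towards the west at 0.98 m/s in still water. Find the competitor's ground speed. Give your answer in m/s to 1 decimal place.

Taking east as x and north as y: velocity relative to the water = (-0.980, 0.000) m/s; the water relative to ground = (-0.497, -0.259) m/s.
Velocity relative to ground = (-0.980, 0.000) + (-0.497, -0.259) = (-1.477, -0.259) m/s.
Speed = |(-1.477, -0.259)| = 1.499 m/s.

1.5 m/s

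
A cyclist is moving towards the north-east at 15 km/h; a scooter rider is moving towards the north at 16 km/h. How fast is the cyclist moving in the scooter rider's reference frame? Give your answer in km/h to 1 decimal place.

11.9 km/h

Taking east as x and north as y: cyclist velocity = (10.607, 10.607) km/h; scooter rider velocity = (0.000, 16.000) km/h.
Velocity of cyclist relative to scooter rider = (10.607, 10.607) − (0.000, 16.000) = (10.607, -5.393) km/h.
Magnitude = |(10.607, -5.393)| = 11.899 km/h.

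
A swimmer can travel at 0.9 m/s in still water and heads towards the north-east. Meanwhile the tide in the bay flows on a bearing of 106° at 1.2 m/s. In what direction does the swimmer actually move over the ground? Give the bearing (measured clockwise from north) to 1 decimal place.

080.3°

Taking east as x and north as y: velocity relative to the water = (0.636, 0.636) m/s; the water relative to ground = (1.154, -0.331) m/s.
Velocity relative to ground = (0.636, 0.636) + (1.154, -0.331) = (1.790, 0.306) m/s.
Bearing = atan2(1.79, 0.31) = 80.31° clockwise from north.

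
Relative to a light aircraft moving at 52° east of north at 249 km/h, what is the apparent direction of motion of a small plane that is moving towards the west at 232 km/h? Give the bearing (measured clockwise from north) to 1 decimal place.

250.3°

Taking east as x and north as y: small plane velocity = (-232.000, 0.000) km/h; light aircraft velocity = (196.215, 153.300) km/h.
Velocity of small plane relative to light aircraft = (-232.000, 0.000) − (196.215, 153.300) = (-428.215, -153.300) km/h.
Bearing = atan2(-428.21, -153.30) = 250.30° clockwise from north.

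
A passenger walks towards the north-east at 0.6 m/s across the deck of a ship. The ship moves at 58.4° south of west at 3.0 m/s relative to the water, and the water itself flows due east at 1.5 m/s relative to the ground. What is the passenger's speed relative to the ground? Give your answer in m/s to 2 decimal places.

In east/north components (m/s): passenger relative to ship = (0.424, 0.424); ship relative to water = (-1.572, -2.555); water relative to ground = (1.500, 0.000).
Sum = (0.352, -2.131) m/s.
Speed = |(0.352, -2.131)| = 2.160 m/s.

2.16 m/s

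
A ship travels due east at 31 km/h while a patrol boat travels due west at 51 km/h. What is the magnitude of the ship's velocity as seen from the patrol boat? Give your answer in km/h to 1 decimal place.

Taking east as x and north as y: ship velocity = (31.000, 0.000) km/h; patrol boat velocity = (-51.000, 0.000) km/h.
Velocity of ship relative to patrol boat = (31.000, 0.000) − (-51.000, 0.000) = (82.000, 0.000) km/h.
Magnitude = |(82.000, 0.000)| = 82.000 km/h.

82.0 km/h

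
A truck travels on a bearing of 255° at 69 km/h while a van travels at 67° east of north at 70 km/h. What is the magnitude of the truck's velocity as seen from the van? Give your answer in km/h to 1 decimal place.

138.7 km/h

Taking east as x and north as y: truck velocity = (-66.649, -17.859) km/h; van velocity = (64.435, 27.351) km/h.
Velocity of truck relative to van = (-66.649, -17.859) − (64.435, 27.351) = (-131.084, -45.210) km/h.
Magnitude = |(-131.084, -45.210)| = 138.661 km/h.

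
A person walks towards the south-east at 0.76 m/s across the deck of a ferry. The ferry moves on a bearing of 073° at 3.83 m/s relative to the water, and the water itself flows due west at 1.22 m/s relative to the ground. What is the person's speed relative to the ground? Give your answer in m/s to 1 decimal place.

3.0 m/s

In east/north components (m/s): person relative to ferry = (0.537, -0.537); ferry relative to water = (3.663, 1.120); water relative to ground = (-1.220, 0.000).
Sum = (2.980, 0.582) m/s.
Speed = |(2.980, 0.582)| = 3.036 m/s.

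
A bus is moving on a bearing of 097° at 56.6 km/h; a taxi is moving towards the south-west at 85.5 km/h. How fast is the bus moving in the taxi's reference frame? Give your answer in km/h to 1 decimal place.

Taking east as x and north as y: bus velocity = (56.178, -6.898) km/h; taxi velocity = (-60.458, -60.458) km/h.
Velocity of bus relative to taxi = (56.178, -6.898) − (-60.458, -60.458) = (116.636, 53.560) km/h.
Magnitude = |(116.636, 53.560)| = 128.345 km/h.

128.3 km/h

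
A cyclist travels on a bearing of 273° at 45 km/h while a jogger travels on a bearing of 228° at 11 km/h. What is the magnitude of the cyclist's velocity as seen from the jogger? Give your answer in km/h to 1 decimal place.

38.0 km/h

Taking east as x and north as y: cyclist velocity = (-44.938, 2.355) km/h; jogger velocity = (-8.175, -7.360) km/h.
Velocity of cyclist relative to jogger = (-44.938, 2.355) − (-8.175, -7.360) = (-36.764, 9.716) km/h.
Magnitude = |(-36.764, 9.716)| = 38.026 km/h.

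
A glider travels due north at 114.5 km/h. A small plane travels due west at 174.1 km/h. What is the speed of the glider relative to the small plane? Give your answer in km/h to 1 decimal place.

Taking east as x and north as y: glider velocity = (0.000, 114.500) km/h; small plane velocity = (-174.100, 0.000) km/h.
Velocity of glider relative to small plane = (0.000, 114.500) − (-174.100, 0.000) = (174.100, 114.500) km/h.
Magnitude = |(174.100, 114.500)| = 208.377 km/h.

208.4 km/h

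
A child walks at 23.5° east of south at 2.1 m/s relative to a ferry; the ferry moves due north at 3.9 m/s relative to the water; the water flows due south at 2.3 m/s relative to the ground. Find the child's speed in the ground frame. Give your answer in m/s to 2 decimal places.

0.90 m/s

In east/north components (m/s): child relative to ferry = (0.837, -1.926); ferry relative to water = (0.000, 3.900); water relative to ground = (0.000, -2.300).
Sum = (0.837, -0.326) m/s.
Speed = |(0.837, -0.326)| = 0.899 m/s.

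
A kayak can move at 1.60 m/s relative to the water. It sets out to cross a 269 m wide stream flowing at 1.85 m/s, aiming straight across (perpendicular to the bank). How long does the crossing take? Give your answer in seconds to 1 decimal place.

The component of the kayak's velocity perpendicular to the bank is 1.60 m/s.
The current is parallel to the bank, so it does not affect the crossing time.
Time = 269 / 1.600 = 168.125 s.

168.1 s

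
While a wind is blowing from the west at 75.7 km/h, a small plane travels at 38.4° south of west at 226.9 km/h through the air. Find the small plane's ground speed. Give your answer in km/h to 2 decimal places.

Taking east as x and north as y: velocity relative to the air = (-177.820, -140.938) km/h; the air relative to ground = (75.700, 0.000) km/h.
Velocity relative to ground = (-177.820, -140.938) + (75.700, 0.000) = (-102.120, -140.938) km/h.
Speed = |(-102.120, -140.938)| = 174.046 km/h.

174.05 km/h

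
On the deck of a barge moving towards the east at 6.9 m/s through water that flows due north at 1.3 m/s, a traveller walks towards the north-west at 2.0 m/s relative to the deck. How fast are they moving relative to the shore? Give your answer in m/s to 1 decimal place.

6.1 m/s

In east/north components (m/s): traveller relative to barge = (-1.414, 1.414); barge relative to water = (6.900, 0.000); water relative to ground = (0.000, 1.300).
Sum = (5.486, 2.714) m/s.
Speed = |(5.486, 2.714)| = 6.121 m/s.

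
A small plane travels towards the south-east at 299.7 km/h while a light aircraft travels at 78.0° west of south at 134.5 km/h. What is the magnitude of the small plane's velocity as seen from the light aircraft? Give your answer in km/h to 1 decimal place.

Taking east as x and north as y: small plane velocity = (211.920, -211.920) km/h; light aircraft velocity = (-131.561, -27.964) km/h.
Velocity of small plane relative to light aircraft = (211.920, -211.920) − (-131.561, -27.964) = (343.481, -183.956) km/h.
Magnitude = |(343.481, -183.956)| = 389.639 km/h.

389.6 km/h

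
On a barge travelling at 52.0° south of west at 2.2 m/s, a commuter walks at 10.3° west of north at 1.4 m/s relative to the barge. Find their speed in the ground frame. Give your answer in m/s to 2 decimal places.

Taking east as x and north as y: barge velocity = (-1.354, -1.734) m/s; commuter velocity relative to barge = (-0.250, 1.377) m/s.
Velocity relative to ground = (-1.354, -1.734) + (-0.250, 1.377) = (-1.605, -0.356) m/s.
Speed = |(-1.605, -0.356)| = 1.644 m/s.

1.64 m/s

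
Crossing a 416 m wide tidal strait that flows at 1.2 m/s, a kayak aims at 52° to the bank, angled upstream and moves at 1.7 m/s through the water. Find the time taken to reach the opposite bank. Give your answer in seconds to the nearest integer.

The component of the kayak's velocity perpendicular to the bank is 1.7 × sin 52° = 1.340 m/s.
Only the cross-stream component determines the crossing time; the current contributes nothing perpendicular to the bank.
Time = 416 / 1.340 = 310.536 s.

311 s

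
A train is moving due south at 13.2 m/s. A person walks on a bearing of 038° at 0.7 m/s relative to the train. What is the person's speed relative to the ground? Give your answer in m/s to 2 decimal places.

12.66 m/s

Taking east as x and north as y: train velocity = (0.000, -13.200) m/s; person velocity relative to train = (0.431, 0.552) m/s.
Velocity relative to ground = (0.000, -13.200) + (0.431, 0.552) = (0.431, -12.648) m/s.
Speed = |(0.431, -12.648)| = 12.656 m/s.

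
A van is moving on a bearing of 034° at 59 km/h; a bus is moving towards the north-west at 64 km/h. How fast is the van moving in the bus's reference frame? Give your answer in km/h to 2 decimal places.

78.33 km/h

Taking east as x and north as y: van velocity = (32.992, 48.913) km/h; bus velocity = (-45.255, 45.255) km/h.
Velocity of van relative to bus = (32.992, 48.913) − (-45.255, 45.255) = (78.247, 3.658) km/h.
Magnitude = |(78.247, 3.658)| = 78.333 km/h.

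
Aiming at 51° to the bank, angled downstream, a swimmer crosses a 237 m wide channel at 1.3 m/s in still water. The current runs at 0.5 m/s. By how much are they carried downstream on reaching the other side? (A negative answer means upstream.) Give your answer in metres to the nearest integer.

Perpendicular speed = 1.010 m/s; crossing time = 237 / 1.010 = 234.586 s.
Net downstream speed = 1.318 m/s.
Drift = 1.318 × 234.586 = 309.212 m (downstream).

309 m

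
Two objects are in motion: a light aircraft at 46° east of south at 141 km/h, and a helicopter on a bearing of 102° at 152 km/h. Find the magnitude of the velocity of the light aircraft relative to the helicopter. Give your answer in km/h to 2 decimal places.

81.45 km/h

Taking east as x and north as y: light aircraft velocity = (101.427, -97.947) km/h; helicopter velocity = (148.678, -31.603) km/h.
Velocity of light aircraft relative to helicopter = (101.427, -97.947) − (148.678, -31.603) = (-47.252, -66.344) km/h.
Magnitude = |(-47.252, -66.344)| = 81.451 km/h.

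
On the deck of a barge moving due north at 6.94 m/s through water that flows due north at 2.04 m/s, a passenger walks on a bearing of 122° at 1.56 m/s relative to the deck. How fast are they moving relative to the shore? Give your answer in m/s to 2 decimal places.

In east/north components (m/s): passenger relative to barge = (1.323, -0.827); barge relative to water = (0.000, 6.940); water relative to ground = (0.000, 2.040).
Sum = (1.323, 8.153) m/s.
Speed = |(1.323, 8.153)| = 8.260 m/s.

8.26 m/s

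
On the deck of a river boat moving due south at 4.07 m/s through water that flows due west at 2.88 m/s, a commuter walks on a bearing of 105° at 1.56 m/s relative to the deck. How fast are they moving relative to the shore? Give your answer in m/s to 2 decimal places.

In east/north components (m/s): commuter relative to river boat = (1.507, -0.404); river boat relative to water = (0.000, -4.070); water relative to ground = (-2.880, 0.000).
Sum = (-1.373, -4.474) m/s.
Speed = |(-1.373, -4.474)| = 4.680 m/s.

4.68 m/s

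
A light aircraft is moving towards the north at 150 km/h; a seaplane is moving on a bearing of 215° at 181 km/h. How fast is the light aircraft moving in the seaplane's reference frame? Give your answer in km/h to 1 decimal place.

315.8 km/h

Taking east as x and north as y: light aircraft velocity = (0.000, 150.000) km/h; seaplane velocity = (-103.817, -148.267) km/h.
Velocity of light aircraft relative to seaplane = (0.000, 150.000) − (-103.817, -148.267) = (103.817, 298.267) km/h.
Magnitude = |(103.817, 298.267)| = 315.818 km/h.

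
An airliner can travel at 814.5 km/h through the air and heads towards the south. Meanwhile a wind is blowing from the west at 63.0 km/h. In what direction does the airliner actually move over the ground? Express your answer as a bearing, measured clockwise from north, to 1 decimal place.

175.6°

Taking east as x and north as y: velocity relative to the air = (0.000, -814.500) km/h; the air relative to ground = (63.000, 0.000) km/h.
Velocity relative to ground = (0.000, -814.500) + (63.000, 0.000) = (63.000, -814.500) km/h.
Bearing = atan2(63.00, -814.50) = 175.58° clockwise from north.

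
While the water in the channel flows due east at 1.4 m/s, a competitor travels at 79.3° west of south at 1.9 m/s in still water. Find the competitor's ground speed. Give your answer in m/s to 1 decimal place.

0.6 m/s

Taking east as x and north as y: velocity relative to the water = (-1.867, -0.353) m/s; the water relative to ground = (1.400, 0.000) m/s.
Velocity relative to ground = (-1.867, -0.353) + (1.400, 0.000) = (-0.467, -0.353) m/s.
Speed = |(-0.467, -0.353)| = 0.585 m/s.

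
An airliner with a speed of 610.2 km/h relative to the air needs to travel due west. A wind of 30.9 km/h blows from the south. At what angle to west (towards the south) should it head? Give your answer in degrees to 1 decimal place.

The wind pushes perpendicular to the desired track; the heading must have a component into the wind equal to 30.9 km/h: 610.2 sin θ = 30.9.
sin θ = 0.0506, so θ = 2.903°.

2.9°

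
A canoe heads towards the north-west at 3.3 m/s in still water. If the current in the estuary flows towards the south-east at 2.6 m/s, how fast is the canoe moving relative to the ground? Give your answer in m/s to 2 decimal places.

Taking east as x and north as y: velocity relative to the water = (-2.333, 2.333) m/s; the water relative to ground = (1.838, -1.838) m/s.
Velocity relative to ground = (-2.333, 2.333) + (1.838, -1.838) = (-0.495, 0.495) m/s.
Speed = |(-0.495, 0.495)| = 0.700 m/s.

0.70 m/s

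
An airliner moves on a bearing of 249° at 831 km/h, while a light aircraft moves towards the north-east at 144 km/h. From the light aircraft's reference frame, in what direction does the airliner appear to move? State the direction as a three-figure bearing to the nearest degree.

Taking east as x and north as y: airliner velocity = (-775.805, -297.804) km/h; light aircraft velocity = (101.823, 101.823) km/h.
Velocity of airliner relative to light aircraft = (-775.805, -297.804) − (101.823, 101.823) = (-877.629, -399.627) km/h.
Bearing = atan2(-877.63, -399.63) = 245.52° clockwise from north.

246°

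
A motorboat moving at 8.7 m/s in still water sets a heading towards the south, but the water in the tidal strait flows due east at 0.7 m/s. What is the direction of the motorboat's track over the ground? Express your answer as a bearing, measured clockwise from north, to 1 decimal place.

Taking east as x and north as y: velocity relative to the water = (0.000, -8.700) m/s; the water relative to ground = (0.700, 0.000) m/s.
Velocity relative to ground = (0.000, -8.700) + (0.700, 0.000) = (0.700, -8.700) m/s.
Bearing = atan2(0.70, -8.70) = 175.40° clockwise from north.

175.4°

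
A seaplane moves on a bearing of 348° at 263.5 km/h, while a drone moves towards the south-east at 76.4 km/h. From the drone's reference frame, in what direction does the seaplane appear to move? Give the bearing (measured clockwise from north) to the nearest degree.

341°

Taking east as x and north as y: seaplane velocity = (-54.785, 257.742) km/h; drone velocity = (54.023, -54.023) km/h.
Velocity of seaplane relative to drone = (-54.785, 257.742) − (54.023, -54.023) = (-108.808, 311.765) km/h.
Bearing = atan2(-108.81, 311.76) = 340.76° clockwise from north.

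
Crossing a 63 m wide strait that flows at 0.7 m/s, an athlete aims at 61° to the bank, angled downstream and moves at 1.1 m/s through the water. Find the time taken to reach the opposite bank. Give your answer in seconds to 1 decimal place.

65.5 s

The component of the athlete's velocity perpendicular to the bank is 1.1 × sin 61° = 0.962 m/s.
Only the cross-stream component determines the crossing time; the current contributes nothing perpendicular to the bank.
Time = 63 / 0.962 = 65.483 s.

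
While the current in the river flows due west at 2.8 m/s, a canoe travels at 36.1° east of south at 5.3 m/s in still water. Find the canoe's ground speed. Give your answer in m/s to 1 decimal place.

Taking east as x and north as y: velocity relative to the water = (3.123, -4.282) m/s; the water relative to ground = (-2.800, 0.000) m/s.
Velocity relative to ground = (3.123, -4.282) + (-2.800, 0.000) = (0.323, -4.282) m/s.
Speed = |(0.323, -4.282)| = 4.294 m/s.

4.3 m/s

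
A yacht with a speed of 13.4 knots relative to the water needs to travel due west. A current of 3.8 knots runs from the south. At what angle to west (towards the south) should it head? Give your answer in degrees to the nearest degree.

The current pushes perpendicular to the desired track; the heading must have a component into the current equal to 3.8 knots: 13.4 sin θ = 3.8.
sin θ = 0.2836, so θ = 16.474°.

16°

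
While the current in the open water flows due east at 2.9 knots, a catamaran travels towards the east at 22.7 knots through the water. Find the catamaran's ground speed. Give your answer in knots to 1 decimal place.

25.6 knots

Taking east as x and north as y: velocity relative to the water = (22.700, 0.000) knots; the water relative to ground = (2.900, 0.000) knots.
Velocity relative to ground = (22.700, 0.000) + (2.900, 0.000) = (25.600, 0.000) knots.
Speed = |(25.600, 0.000)| = 25.600 knots.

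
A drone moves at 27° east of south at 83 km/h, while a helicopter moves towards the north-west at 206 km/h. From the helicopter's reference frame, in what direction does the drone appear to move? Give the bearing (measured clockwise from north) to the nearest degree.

Taking east as x and north as y: drone velocity = (37.681, -73.954) km/h; helicopter velocity = (-145.664, 145.664) km/h.
Velocity of drone relative to helicopter = (37.681, -73.954) − (-145.664, 145.664) = (183.345, -219.618) km/h.
Bearing = atan2(183.35, -219.62) = 140.14° clockwise from north.

140°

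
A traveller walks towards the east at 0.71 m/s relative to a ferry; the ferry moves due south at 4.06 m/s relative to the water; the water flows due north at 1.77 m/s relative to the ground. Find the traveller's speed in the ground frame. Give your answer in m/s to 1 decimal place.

In east/north components (m/s): traveller relative to ferry = (0.710, 0.000); ferry relative to water = (0.000, -4.060); water relative to ground = (0.000, 1.770).
Sum = (0.710, -2.290) m/s.
Speed = |(0.710, -2.290)| = 2.398 m/s.

2.4 m/s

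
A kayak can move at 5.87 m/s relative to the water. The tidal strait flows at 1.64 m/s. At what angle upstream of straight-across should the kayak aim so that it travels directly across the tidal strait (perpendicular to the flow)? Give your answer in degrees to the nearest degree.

16°

To cancel the current, the upstream component of the kayak's velocity must equal the flow: 5.87 sin θ = 1.64.
sin θ = 1.64 / 5.87 = 0.2794.
θ = arcsin(0.2794) = 16.224°.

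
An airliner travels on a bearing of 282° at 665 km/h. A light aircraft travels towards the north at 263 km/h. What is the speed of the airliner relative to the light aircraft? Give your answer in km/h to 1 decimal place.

662.3 km/h

Taking east as x and north as y: airliner velocity = (-650.468, 138.261) km/h; light aircraft velocity = (0.000, 263.000) km/h.
Velocity of airliner relative to light aircraft = (-650.468, 138.261) − (0.000, 263.000) = (-650.468, -124.739) km/h.
Magnitude = |(-650.468, -124.739)| = 662.321 km/h.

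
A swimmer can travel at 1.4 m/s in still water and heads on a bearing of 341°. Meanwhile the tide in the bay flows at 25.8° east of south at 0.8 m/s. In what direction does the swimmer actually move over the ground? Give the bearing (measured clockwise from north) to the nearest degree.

Taking east as x and north as y: velocity relative to the water = (-0.456, 1.324) m/s; the water relative to ground = (0.348, -0.720) m/s.
Velocity relative to ground = (-0.456, 1.324) + (0.348, -0.720) = (-0.108, 0.603) m/s.
Bearing = atan2(-0.11, 0.60) = 349.89° clockwise from north.

350°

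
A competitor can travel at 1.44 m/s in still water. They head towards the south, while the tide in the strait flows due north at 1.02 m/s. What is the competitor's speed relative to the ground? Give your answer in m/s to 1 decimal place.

0.4 m/s

Taking east as x and north as y: velocity relative to the water = (0.000, -1.440) m/s; the water relative to ground = (0.000, 1.020) m/s.
Velocity relative to ground = (0.000, -1.440) + (0.000, 1.020) = (0.000, -0.420) m/s.
Speed = |(0.000, -0.420)| = 0.420 m/s.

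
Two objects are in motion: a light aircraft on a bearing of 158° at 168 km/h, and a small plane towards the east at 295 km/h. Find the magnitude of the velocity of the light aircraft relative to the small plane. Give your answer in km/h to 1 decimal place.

Taking east as x and north as y: light aircraft velocity = (62.934, -155.767) km/h; small plane velocity = (295.000, 0.000) km/h.
Velocity of light aircraft relative to small plane = (62.934, -155.767) − (295.000, 0.000) = (-232.066, -155.767) km/h.
Magnitude = |(-232.066, -155.767)| = 279.496 km/h.

279.5 km/h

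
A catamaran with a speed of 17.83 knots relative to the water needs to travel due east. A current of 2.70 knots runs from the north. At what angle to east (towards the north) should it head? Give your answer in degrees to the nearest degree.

The current pushes perpendicular to the desired track; the heading must have a component into the current equal to 2.70 knots: 17.83 sin θ = 2.70.
sin θ = 0.1514, so θ = 8.710°.

9°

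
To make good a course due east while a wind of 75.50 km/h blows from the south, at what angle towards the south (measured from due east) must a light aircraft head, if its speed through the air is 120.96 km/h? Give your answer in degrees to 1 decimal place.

The wind pushes perpendicular to the desired track; the heading must have a component into the wind equal to 75.50 km/h: 120.96 sin θ = 75.50.
sin θ = 0.6242, so θ = 38.622°.

38.6°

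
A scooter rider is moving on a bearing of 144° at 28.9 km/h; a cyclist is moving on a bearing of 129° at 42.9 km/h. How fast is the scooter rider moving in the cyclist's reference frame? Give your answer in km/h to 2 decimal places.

Taking east as x and north as y: scooter rider velocity = (16.987, -23.381) km/h; cyclist velocity = (33.340, -26.998) km/h.
Velocity of scooter rider relative to cyclist = (16.987, -23.381) − (33.340, -26.998) = (-16.353, 3.617) km/h.
Magnitude = |(-16.353, 3.617)| = 16.748 km/h.

16.75 km/h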